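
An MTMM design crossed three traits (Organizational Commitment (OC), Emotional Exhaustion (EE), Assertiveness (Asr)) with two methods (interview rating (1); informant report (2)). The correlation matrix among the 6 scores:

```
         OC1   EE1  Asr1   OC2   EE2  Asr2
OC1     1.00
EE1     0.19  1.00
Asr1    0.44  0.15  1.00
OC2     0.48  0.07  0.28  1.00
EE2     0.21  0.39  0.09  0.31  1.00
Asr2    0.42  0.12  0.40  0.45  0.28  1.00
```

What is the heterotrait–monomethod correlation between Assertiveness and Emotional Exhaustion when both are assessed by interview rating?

0.15

Different traits, same method: r(Asr1, EE1) = 0.15.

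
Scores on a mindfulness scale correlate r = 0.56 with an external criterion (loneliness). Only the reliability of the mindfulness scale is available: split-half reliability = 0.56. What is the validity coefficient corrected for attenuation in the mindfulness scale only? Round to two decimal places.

0.75

Single correction: r_c = r_obs / √r_xx = 0.56 / √0.56 = 0.56 / 0.7483 ≈ 0.75.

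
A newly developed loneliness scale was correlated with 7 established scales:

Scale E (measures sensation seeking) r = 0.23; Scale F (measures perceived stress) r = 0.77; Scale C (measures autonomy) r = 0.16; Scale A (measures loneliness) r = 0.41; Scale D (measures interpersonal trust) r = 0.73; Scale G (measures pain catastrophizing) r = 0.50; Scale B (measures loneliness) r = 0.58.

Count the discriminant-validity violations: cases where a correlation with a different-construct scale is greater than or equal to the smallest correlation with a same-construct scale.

Convergent (same construct = loneliness): Scale A, Scale B.
Smallest convergent = 0.41. Discriminant values: 0.23, 0.77, 0.16, 0.73, 0.50; count ≥ 0.41 → 3.

3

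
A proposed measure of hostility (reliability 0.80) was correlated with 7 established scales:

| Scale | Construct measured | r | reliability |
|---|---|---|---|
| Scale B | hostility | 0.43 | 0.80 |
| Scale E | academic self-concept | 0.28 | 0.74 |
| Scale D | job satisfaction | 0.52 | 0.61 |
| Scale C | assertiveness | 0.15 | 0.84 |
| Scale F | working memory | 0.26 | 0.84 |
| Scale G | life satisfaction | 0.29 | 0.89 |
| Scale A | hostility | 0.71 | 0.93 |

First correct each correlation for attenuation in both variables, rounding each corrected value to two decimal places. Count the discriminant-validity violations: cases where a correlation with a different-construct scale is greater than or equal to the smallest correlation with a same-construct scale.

1

Disattenuated r (r / √(r_scale · r_new)):
  Scale B (conv): 0.43 / √(0.80·0.80) = 0.54
  Scale E (disc): 0.28 / √(0.74·0.80) = 0.36
  Scale D (disc): 0.52 / √(0.61·0.80) = 0.74
  Scale C (disc): 0.15 / √(0.84·0.80) = 0.18
  Scale F (disc): 0.26 / √(0.84·0.80) = 0.32
  Scale G (disc): 0.29 / √(0.89·0.80) = 0.34
  Scale A (conv): 0.71 / √(0.93·0.80) = 0.82
Smallest convergent = 0.54. Discriminant values: 0.36, 0.74, 0.18, 0.32, 0.34; count ≥ 0.54 → 1.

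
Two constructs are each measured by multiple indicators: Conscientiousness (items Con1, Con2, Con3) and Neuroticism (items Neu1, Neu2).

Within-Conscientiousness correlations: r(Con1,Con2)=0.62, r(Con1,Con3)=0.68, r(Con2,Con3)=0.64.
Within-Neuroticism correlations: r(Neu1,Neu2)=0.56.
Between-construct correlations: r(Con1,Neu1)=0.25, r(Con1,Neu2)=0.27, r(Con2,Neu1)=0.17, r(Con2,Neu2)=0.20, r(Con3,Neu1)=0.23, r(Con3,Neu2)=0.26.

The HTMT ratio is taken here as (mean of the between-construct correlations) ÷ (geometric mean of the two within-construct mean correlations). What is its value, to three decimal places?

Mean heterotrait r = 1.38/6 = 0.2300.
Mean within-Con = 1.94/3 = 0.6467; mean within-Neu = 0.56/1 = 0.5600.
Geometric mean = √(0.6467 × 0.5600) = 0.6018.
HTMT = 0.2300 / 0.6018 = 0.382.

0.382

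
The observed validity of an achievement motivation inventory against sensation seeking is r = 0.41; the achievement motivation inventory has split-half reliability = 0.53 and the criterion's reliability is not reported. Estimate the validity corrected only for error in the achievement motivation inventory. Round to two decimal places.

Single correction: r_c = r_obs / √r_xx = 0.41 / √0.53 = 0.41 / 0.7280 ≈ 0.56.

0.56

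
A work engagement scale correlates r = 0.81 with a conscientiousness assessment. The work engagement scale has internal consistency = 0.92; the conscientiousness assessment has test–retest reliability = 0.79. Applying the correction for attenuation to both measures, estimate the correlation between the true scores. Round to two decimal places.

0.95

r_true = r_obs / √(r_xx · r_yy) = 0.81 / √(0.92 × 0.79) = 0.81 / √0.7268 = 0.81 / 0.8525 ≈ 0.95.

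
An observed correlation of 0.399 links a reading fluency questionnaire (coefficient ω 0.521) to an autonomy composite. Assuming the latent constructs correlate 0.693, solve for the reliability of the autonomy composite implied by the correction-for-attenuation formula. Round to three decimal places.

r_true = r_obs / √(r_xx · r_yy) ⇒ 0.693 = 0.399 / √(0.521 · r_yy).
√(0.521 · r_yy) = 0.399 / 0.693 = 0.5758; 0.521 · r_yy = 0.3315; r_yy = 0.3315 / 0.521 ≈ 0.636.

0.636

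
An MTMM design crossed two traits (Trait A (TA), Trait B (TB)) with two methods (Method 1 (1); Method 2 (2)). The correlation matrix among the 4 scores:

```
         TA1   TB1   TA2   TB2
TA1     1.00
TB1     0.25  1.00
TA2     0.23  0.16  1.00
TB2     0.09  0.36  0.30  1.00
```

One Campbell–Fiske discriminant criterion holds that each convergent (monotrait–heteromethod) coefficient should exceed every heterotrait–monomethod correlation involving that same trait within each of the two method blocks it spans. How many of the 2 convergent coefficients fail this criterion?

Each convergent coefficient versus the relevant comparison correlations:
TA (methods 1·2): 0.23 vs {0.25, 0.30} → fail.
TB (methods 1·2): 0.36 vs {0.25, 0.30} → pass.
1 of 2 fail.

1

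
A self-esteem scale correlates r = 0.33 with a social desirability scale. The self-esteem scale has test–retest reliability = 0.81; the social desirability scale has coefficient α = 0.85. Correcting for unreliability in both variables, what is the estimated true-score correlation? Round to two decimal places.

0.40

r_true = r_obs / √(r_xx · r_yy) = 0.33 / √(0.81 × 0.85) = 0.33 / √0.6885 = 0.33 / 0.8298 ≈ 0.40.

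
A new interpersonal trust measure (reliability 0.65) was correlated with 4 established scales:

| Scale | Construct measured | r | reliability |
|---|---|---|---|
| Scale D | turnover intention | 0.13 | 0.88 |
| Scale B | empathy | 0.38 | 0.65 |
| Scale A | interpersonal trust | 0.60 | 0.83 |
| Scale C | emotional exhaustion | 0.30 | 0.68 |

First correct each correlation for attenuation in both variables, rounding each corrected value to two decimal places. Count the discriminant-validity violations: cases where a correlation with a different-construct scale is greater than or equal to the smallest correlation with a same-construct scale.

0

Disattenuated r (r / √(r_scale · r_new)):
  Scale D (disc): 0.13 / √(0.88·0.65) = 0.17
  Scale B (disc): 0.38 / √(0.65·0.65) = 0.58
  Scale A (conv): 0.60 / √(0.83·0.65) = 0.82
  Scale C (disc): 0.30 / √(0.68·0.65) = 0.45
Smallest convergent = 0.82. Discriminant values: 0.17, 0.58, 0.45; count ≥ 0.82 → 0.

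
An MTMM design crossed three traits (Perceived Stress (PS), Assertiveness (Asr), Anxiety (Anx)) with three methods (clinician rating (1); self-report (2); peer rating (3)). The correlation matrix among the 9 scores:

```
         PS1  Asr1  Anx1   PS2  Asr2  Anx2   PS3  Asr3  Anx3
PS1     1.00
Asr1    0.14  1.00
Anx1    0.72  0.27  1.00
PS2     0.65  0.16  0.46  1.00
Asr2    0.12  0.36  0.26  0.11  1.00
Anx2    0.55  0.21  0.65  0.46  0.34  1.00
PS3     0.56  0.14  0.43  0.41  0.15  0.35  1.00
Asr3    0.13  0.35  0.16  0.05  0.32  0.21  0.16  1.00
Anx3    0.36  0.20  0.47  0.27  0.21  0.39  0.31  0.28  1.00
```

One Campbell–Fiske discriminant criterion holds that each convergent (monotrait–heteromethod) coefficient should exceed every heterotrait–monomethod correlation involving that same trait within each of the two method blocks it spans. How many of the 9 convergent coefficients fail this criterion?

7

Convergent coefficients and their comparison sets:
PS (methods 1·2): 0.65 vs {0.14, 0.11, 0.72, 0.46} → fail.
PS (methods 1·3): 0.56 vs {0.14, 0.16, 0.72, 0.31} → fail.
PS (methods 2·3): 0.41 vs {0.11, 0.16, 0.46, 0.31} → fail.
Asr (methods 1·2): 0.36 vs {0.14, 0.11, 0.27, 0.34} → pass.
Asr (methods 1·3): 0.35 vs {0.14, 0.16, 0.27, 0.28} → pass.
Asr (methods 2·3): 0.32 vs {0.11, 0.16, 0.34, 0.28} → fail.
Anx (methods 1·2): 0.65 vs {0.72, 0.46, 0.27, 0.34} → fail.
Anx (methods 1·3): 0.47 vs {0.72, 0.31, 0.27, 0.28} → fail.
Anx (methods 2·3): 0.39 vs {0.46, 0.31, 0.34, 0.28} → fail.
7 of 9 fail.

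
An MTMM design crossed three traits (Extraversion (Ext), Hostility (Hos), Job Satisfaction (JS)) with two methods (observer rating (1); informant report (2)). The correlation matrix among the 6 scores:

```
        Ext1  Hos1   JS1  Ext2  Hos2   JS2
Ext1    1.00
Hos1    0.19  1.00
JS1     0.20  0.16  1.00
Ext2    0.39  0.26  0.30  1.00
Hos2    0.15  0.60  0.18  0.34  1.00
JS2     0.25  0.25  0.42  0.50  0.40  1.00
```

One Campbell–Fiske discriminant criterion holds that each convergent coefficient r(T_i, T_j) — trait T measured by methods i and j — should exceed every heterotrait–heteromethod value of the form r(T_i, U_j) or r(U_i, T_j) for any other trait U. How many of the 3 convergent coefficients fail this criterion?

0

Checking each validity diagonal entry against its comparison values:
Ext (methods 1·2): 0.39 vs {0.15, 0.26, 0.25, 0.30} → pass.
Hos (methods 1·2): 0.60 vs {0.26, 0.15, 0.25, 0.18} → pass.
JS (methods 1·2): 0.42 vs {0.30, 0.25, 0.18, 0.25} → pass.
0 of 3 fail.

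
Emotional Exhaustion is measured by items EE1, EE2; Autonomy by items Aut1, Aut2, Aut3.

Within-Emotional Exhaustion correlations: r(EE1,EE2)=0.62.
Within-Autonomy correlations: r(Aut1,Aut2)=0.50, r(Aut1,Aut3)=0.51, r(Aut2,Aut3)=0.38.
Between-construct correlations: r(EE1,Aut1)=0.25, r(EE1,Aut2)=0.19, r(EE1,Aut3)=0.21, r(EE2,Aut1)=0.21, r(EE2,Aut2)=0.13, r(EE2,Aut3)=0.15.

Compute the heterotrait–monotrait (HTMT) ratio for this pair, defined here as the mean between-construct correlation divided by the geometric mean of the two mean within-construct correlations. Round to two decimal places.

0.35

Between-construct mean = 1.14/6 = 0.1900.
Mean within-EE = 0.62/1 = 0.6200; mean within-Aut = 1.39/3 = 0.4633.
Geometric mean = √(0.6200 × 0.4633) = 0.5360.
HTMT = 0.1900 / 0.5360 = 0.35.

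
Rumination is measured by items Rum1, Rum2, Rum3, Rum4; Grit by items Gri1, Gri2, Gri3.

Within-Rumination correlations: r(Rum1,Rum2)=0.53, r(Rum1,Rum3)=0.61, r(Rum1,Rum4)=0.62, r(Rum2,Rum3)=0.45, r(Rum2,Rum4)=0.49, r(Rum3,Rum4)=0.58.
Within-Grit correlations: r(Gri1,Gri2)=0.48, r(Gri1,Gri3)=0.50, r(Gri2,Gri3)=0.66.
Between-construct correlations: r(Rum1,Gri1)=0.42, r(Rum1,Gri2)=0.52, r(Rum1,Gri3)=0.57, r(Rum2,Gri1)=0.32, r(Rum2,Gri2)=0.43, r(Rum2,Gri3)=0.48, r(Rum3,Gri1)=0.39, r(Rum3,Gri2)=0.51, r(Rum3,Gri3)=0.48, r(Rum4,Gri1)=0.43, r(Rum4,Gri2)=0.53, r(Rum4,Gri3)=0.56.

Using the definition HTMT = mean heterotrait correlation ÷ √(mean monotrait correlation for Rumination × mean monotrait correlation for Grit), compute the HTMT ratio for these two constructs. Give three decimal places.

0.860

Mean between = 5.64/12 = 0.4700.
Mean within-Rum = 3.28/6 = 0.5467; mean within-Gri = 1.64/3 = 0.5467.
Geometric mean = √(0.5467 × 0.5467) = 0.5467.
HTMT = 0.4700 / 0.5467 = 0.860.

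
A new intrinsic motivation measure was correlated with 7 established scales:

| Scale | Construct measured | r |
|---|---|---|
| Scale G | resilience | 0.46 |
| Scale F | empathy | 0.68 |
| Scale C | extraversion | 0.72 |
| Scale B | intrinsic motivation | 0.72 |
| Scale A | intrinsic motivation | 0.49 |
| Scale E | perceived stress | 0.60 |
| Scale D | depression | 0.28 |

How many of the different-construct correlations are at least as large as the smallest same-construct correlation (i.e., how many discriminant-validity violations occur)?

Convergent (same construct = intrinsic motivation): Scale B, Scale A.
Smallest convergent = 0.49. Discriminant values: 0.46, 0.68, 0.72, 0.60, 0.28; count ≥ 0.49 → 3.

3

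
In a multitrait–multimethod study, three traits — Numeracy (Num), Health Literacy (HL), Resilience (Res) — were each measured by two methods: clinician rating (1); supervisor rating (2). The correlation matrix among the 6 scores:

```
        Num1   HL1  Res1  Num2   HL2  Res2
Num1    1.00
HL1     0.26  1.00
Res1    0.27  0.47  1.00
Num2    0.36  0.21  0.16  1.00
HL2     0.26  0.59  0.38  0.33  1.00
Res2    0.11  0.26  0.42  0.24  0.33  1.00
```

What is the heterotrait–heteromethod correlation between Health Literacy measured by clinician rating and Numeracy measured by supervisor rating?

0.21

Different traits and methods: r(HL1, Num2) = 0.21.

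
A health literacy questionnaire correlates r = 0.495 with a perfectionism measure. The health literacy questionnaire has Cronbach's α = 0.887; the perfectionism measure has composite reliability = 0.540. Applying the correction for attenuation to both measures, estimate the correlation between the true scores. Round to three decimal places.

0.715

r_true = r_obs / √(r_xx · r_yy) = 0.495 / √(0.887 × 0.540) = 0.495 / √0.478980 = 0.495 / 0.6921 ≈ 0.715.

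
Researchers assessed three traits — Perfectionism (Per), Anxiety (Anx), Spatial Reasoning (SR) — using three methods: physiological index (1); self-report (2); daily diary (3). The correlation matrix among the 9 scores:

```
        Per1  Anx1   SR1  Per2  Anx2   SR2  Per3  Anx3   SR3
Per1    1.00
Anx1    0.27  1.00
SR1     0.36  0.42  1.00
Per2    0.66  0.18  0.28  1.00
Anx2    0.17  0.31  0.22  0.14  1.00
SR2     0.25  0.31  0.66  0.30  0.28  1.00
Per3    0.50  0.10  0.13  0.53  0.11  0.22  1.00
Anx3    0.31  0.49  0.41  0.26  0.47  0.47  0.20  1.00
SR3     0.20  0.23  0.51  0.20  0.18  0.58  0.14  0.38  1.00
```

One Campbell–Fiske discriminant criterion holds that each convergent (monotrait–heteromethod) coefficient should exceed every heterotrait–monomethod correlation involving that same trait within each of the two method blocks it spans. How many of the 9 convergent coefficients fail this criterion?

1

Checking each validity diagonal entry against its comparison values:
Per (methods 1·2): 0.66 vs {0.27, 0.14, 0.36, 0.30} → pass.
Per (methods 1·3): 0.50 vs {0.27, 0.20, 0.36, 0.14} → pass.
Per (methods 2·3): 0.53 vs {0.14, 0.20, 0.30, 0.14} → pass.
Anx (methods 1·2): 0.31 vs {0.27, 0.14, 0.42, 0.28} → fail.
Anx (methods 1·3): 0.49 vs {0.27, 0.20, 0.42, 0.38} → pass.
Anx (methods 2·3): 0.47 vs {0.14, 0.20, 0.28, 0.38} → pass.
SR (methods 1·2): 0.66 vs {0.36, 0.30, 0.42, 0.28} → pass.
SR (methods 1·3): 0.51 vs {0.36, 0.14, 0.42, 0.38} → pass.
SR (methods 2·3): 0.58 vs {0.30, 0.14, 0.28, 0.38} → pass.
1 of 9 fail.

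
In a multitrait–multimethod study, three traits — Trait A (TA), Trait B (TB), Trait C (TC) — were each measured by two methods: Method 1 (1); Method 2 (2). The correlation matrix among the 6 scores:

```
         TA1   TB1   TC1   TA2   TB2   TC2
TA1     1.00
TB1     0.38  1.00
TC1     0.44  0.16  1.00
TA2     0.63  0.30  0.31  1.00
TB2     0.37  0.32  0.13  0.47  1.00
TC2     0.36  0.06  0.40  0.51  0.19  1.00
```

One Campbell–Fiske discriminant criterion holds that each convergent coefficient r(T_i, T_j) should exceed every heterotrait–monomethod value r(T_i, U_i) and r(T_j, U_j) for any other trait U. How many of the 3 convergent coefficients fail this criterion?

2

Each convergent coefficient versus the relevant comparison correlations:
TA (methods 1·2): 0.63 vs {0.38, 0.47, 0.44, 0.51} → pass.
TB (methods 1·2): 0.32 vs {0.38, 0.47, 0.16, 0.19} → fail.
TC (methods 1·2): 0.40 vs {0.44, 0.51, 0.16, 0.19} → fail.
2 of 3 fail.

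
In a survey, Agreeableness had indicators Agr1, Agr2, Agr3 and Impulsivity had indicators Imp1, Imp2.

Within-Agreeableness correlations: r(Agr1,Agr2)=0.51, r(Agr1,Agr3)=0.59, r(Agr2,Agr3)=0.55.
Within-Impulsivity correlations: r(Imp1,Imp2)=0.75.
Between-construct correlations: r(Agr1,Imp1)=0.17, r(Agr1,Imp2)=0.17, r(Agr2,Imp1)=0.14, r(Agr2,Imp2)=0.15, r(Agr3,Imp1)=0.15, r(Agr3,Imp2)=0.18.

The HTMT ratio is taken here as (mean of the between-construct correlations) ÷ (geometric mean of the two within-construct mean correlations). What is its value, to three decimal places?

Between-construct mean = 0.96/6 = 0.1600.
Mean within-Agr = 1.65/3 = 0.5500; mean within-Imp = 0.75/1 = 0.7500.
Geometric mean = √(0.5500 × 0.7500) = 0.6423.
HTMT = 0.1600 / 0.6423 = 0.249.

0.249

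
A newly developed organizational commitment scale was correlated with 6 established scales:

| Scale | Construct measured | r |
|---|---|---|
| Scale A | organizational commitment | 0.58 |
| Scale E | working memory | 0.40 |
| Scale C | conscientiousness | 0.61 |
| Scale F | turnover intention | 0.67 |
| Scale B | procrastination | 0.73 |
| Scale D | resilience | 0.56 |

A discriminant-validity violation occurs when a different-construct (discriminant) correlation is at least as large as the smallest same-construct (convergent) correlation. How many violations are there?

Convergent (same construct = organizational commitment): Scale A.
Smallest convergent = 0.58. Discriminant values: 0.40, 0.61, 0.67, 0.73, 0.56; count ≥ 0.58 → 3.

3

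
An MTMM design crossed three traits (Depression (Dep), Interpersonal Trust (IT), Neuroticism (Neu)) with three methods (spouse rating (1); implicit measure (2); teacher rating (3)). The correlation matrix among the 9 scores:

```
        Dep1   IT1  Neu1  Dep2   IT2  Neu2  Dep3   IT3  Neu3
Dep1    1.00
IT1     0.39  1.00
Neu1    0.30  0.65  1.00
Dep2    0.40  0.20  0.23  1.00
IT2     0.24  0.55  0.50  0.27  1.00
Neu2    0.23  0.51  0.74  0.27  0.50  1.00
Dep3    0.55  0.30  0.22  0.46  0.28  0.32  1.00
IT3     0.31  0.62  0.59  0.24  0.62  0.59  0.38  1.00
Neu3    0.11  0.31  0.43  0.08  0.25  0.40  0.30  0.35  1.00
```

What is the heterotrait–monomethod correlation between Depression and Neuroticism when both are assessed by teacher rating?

Different traits, same method: r(Dep3, Neu3) = 0.30.

0.30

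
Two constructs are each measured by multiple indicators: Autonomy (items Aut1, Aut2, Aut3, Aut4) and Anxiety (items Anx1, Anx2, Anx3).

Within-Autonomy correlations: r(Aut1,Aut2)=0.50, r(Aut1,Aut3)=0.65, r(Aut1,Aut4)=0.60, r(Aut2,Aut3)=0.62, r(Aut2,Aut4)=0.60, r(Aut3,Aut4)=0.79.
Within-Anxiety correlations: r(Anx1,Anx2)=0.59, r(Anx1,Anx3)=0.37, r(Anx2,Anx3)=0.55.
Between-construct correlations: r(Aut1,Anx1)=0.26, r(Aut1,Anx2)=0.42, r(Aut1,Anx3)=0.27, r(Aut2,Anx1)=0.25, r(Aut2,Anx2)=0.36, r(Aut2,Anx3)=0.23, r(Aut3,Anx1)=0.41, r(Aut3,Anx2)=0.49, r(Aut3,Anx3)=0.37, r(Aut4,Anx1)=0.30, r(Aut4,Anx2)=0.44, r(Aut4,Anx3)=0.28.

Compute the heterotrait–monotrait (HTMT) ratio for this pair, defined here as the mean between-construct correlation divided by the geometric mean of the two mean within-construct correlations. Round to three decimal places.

Between-construct mean = 4.08/12 = 0.3400.
Mean within-Aut = 3.76/6 = 0.6267; mean within-Anx = 1.51/3 = 0.5033.
Geometric mean = √(0.6267 × 0.5033) = 0.5616.
HTMT = 0.3400 / 0.5616 = 0.605.

0.605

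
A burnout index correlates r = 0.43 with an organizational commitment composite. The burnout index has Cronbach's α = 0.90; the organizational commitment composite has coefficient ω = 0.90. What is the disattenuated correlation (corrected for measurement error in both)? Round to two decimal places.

0.48

r_true = r_obs / √(r_xx · r_yy) = 0.43 / √(0.90 × 0.90) = 0.43 / √0.8100 = 0.43 / 0.9000 ≈ 0.48.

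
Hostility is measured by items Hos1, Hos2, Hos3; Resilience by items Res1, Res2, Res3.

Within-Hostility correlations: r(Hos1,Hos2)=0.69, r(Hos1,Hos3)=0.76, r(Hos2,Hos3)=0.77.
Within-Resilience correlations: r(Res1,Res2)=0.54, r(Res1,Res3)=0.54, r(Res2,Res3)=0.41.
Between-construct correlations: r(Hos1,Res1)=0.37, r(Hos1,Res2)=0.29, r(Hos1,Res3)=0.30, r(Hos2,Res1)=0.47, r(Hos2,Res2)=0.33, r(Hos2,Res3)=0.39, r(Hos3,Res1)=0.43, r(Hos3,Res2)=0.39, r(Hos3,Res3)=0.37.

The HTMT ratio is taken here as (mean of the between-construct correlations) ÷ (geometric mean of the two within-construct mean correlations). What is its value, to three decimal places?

0.612

Mean heterotrait r = 3.34/9 = 0.3711.
Mean within-Hos = 2.22/3 = 0.7400; mean within-Res = 1.49/3 = 0.4967.
Geometric mean = √(0.7400 × 0.4967) = 0.6063.
HTMT = 0.3711 / 0.6063 = 0.612.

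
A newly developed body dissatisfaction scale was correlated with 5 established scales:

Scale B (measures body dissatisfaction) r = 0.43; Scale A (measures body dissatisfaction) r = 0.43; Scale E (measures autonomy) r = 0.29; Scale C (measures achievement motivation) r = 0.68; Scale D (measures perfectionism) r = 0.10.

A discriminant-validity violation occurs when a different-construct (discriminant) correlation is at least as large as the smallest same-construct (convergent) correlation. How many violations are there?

1

Convergent (same construct = body dissatisfaction): Scale B, Scale A.
Smallest convergent = 0.43. Discriminant values: 0.29, 0.68, 0.10; count ≥ 0.43 → 1.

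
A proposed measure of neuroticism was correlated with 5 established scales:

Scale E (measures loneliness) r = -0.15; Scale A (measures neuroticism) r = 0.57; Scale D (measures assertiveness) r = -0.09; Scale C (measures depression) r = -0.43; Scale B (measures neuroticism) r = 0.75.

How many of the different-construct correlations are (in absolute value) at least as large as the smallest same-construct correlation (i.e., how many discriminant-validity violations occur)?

Convergent (same construct = neuroticism): Scale A, Scale B.
Smallest convergent = 0.57. Discriminant |r|: 0.15, 0.09, 0.43; count ≥ 0.57 → 0.

0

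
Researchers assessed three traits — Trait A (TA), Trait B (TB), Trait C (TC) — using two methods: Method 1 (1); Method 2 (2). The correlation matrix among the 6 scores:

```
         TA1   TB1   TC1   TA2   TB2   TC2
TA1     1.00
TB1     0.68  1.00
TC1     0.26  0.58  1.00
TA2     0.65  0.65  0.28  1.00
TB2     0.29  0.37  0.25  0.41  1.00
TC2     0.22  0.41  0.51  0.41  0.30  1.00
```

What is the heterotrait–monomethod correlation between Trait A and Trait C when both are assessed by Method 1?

Different traits, same method: r(TA1, TC1) = 0.26.

0.26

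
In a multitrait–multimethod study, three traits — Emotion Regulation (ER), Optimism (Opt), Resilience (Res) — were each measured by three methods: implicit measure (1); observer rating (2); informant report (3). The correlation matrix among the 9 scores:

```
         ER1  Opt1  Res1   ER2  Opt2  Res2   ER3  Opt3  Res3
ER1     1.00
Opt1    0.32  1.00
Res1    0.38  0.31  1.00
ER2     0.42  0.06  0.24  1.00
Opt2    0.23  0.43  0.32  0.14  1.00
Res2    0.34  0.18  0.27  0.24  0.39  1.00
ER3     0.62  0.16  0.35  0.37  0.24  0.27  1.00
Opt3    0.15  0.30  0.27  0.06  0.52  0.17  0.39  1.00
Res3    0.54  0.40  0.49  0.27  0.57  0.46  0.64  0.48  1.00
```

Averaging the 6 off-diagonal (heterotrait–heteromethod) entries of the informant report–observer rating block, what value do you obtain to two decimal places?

0.26

HTHM values (method 3 × method 2): 0.24, 0.27, 0.06, 0.17, 0.27, 0.57; mean = 1.58/6 = 0.26.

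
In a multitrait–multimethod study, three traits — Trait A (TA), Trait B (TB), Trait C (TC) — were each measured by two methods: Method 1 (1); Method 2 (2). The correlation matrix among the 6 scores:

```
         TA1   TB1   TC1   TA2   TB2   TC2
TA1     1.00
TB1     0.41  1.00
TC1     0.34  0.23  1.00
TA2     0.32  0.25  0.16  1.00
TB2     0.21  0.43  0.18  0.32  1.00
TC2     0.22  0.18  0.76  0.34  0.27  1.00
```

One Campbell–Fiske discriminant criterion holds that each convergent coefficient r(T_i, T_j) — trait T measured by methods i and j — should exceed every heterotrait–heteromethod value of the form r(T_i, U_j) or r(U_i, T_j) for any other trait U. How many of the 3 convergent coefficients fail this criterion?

Convergent coefficients and their comparison sets:
TA (methods 1·2): 0.32 vs {0.21, 0.25, 0.22, 0.16} → pass.
TB (methods 1·2): 0.43 vs {0.25, 0.21, 0.18, 0.18} → pass.
TC (methods 1·2): 0.76 vs {0.16, 0.22, 0.18, 0.18} → pass.
0 of 3 fail.

0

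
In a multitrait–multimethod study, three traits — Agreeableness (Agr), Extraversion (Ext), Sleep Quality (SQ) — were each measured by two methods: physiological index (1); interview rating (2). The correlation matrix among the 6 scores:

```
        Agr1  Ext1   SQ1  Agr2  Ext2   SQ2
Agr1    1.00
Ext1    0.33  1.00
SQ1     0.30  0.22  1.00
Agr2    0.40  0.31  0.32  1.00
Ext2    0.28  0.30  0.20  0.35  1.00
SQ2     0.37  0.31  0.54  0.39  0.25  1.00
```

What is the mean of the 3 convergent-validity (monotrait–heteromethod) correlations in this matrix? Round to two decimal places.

Convergent values: 0.40, 0.30, 0.54; mean = 1.24/3 = 0.41.

0.41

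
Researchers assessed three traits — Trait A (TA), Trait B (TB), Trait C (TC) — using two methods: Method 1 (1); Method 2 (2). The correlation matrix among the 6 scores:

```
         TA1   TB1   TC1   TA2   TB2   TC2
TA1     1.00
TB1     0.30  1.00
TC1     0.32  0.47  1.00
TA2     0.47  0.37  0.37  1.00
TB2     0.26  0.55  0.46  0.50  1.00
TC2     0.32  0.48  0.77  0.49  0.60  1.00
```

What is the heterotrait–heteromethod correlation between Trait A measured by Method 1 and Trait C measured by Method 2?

Different traits and methods: r(TA1, TC2) = 0.32.

0.32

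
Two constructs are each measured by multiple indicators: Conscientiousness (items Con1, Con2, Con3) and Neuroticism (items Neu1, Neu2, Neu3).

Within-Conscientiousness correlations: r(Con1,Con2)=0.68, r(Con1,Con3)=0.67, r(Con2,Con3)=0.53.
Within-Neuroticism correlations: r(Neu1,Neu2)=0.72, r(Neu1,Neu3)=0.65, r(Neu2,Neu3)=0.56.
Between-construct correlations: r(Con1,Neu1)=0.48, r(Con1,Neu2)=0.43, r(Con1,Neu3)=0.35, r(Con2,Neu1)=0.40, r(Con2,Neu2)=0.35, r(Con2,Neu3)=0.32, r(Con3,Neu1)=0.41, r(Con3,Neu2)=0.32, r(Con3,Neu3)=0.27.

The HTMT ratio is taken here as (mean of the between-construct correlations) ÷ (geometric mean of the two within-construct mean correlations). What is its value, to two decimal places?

Mean heterotrait r = 3.33/9 = 0.3700.
Mean within-Con = 1.88/3 = 0.6267; mean within-Neu = 1.93/3 = 0.6433.
Geometric mean = √(0.6267 × 0.6433) = 0.6349.
HTMT = 0.3700 / 0.6349 = 0.58.

0.58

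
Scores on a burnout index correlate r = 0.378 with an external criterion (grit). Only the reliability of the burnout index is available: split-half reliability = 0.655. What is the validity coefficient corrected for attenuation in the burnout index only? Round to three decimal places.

0.467

Single correction: r_c = r_obs / √r_xx = 0.378 / √0.655 = 0.378 / 0.8093 ≈ 0.467.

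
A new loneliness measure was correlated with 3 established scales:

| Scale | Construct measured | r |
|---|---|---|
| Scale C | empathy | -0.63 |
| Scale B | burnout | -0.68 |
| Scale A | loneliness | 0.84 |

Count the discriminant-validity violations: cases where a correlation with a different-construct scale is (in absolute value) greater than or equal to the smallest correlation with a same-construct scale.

Convergent (same construct = loneliness): Scale A.
Smallest convergent = 0.84. Discriminant |r|: 0.63, 0.68; count ≥ 0.84 → 0.

0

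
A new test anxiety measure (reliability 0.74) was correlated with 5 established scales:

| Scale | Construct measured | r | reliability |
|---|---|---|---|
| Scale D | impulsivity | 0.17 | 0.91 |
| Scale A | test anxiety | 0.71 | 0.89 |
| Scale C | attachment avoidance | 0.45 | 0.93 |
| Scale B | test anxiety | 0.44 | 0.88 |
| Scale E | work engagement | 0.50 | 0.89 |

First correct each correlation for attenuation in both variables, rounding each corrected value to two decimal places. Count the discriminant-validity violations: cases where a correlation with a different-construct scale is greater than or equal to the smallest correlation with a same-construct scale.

1

Disattenuated r (r / √(r_scale · r_new)):
  Scale D (disc): 0.17 / √(0.91·0.74) = 0.21
  Scale A (conv): 0.71 / √(0.89·0.74) = 0.87
  Scale C (disc): 0.45 / √(0.93·0.74) = 0.54
  Scale B (conv): 0.44 / √(0.88·0.74) = 0.55
  Scale E (disc): 0.50 / √(0.89·0.74) = 0.62
Smallest convergent = 0.55. Discriminant values: 0.21, 0.54, 0.62; count ≥ 0.55 → 1.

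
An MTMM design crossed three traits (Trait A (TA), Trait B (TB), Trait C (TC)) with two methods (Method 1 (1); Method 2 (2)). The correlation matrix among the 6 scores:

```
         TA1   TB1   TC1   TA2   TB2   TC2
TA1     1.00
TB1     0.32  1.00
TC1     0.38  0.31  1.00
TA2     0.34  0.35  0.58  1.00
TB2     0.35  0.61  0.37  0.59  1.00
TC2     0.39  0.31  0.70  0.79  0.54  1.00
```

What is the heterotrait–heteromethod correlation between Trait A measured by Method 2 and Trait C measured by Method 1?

Different traits and methods: r(TA2, TC1) = 0.58.

0.58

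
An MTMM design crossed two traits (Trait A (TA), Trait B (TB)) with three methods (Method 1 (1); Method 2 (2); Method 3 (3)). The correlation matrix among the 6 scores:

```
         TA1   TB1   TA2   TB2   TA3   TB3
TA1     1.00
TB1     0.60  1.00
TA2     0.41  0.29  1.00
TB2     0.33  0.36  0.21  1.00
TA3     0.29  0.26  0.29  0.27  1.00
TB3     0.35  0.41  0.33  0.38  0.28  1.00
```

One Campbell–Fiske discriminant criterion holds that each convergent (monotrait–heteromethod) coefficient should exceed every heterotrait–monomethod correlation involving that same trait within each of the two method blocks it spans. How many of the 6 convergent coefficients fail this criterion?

Checking each validity diagonal entry against its comparison values:
TA (methods 1·2): 0.41 vs {0.60, 0.21} → fail.
TA (methods 1·3): 0.29 vs {0.60, 0.28} → fail.
TA (methods 2·3): 0.29 vs {0.21, 0.28} → pass.
TB (methods 1·2): 0.36 vs {0.60, 0.21} → fail.
TB (methods 1·3): 0.41 vs {0.60, 0.28} → fail.
TB (methods 2·3): 0.38 vs {0.21, 0.28} → pass.
4 of 6 fail.

4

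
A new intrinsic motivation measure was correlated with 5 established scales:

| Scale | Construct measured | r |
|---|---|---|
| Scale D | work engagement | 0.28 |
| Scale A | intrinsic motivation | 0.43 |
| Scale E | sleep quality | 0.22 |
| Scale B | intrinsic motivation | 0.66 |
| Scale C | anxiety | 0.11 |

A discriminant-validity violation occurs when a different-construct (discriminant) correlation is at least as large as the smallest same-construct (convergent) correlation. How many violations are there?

0

Convergent (same construct = intrinsic motivation): Scale A, Scale B.
Smallest convergent = 0.43. Discriminant values: 0.28, 0.22, 0.11; count ≥ 0.43 → 0.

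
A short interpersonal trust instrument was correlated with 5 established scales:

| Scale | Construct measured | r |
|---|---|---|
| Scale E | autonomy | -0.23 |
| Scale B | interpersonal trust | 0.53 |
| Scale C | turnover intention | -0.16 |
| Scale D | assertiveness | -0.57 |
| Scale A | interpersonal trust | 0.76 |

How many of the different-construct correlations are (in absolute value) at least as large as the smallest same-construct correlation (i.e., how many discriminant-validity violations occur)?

1

Convergent (same construct = interpersonal trust): Scale B, Scale A.
Smallest convergent = 0.53. Discriminant |r|: 0.23, 0.16, 0.57; count ≥ 0.53 → 1.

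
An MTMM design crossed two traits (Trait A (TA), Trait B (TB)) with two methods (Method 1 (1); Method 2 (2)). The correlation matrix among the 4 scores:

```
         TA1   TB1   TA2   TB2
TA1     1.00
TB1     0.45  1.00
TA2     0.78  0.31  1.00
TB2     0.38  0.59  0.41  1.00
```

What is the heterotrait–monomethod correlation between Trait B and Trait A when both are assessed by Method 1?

0.45

Different traits, same method: r(TB1, TA1) = 0.45.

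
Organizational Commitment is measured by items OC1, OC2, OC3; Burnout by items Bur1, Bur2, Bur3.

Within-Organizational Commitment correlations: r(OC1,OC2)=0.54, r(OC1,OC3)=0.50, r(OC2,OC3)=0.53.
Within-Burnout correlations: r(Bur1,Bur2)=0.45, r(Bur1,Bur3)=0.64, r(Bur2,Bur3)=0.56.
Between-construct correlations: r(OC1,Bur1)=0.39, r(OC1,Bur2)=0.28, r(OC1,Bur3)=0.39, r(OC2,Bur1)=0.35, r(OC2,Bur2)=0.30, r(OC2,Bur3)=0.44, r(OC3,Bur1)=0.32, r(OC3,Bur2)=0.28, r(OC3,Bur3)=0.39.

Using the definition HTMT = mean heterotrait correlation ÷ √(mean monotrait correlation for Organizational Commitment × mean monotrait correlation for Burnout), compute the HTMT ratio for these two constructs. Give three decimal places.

0.650

Between-construct mean = 3.14/9 = 0.3489.
Mean within-OC = 1.57/3 = 0.5233; mean within-Bur = 1.65/3 = 0.5500.
Geometric mean = √(0.5233 × 0.5500) = 0.5365.
HTMT = 0.3489 / 0.5365 = 0.650.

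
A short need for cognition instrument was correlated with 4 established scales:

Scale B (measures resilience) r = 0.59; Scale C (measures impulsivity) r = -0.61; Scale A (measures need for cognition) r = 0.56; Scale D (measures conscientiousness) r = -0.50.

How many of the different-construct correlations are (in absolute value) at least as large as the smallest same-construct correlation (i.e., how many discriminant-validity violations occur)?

Convergent (same construct = need for cognition): Scale A.
Smallest convergent = 0.56. Discriminant |r|: 0.59, 0.61, 0.50; count ≥ 0.56 → 2.

2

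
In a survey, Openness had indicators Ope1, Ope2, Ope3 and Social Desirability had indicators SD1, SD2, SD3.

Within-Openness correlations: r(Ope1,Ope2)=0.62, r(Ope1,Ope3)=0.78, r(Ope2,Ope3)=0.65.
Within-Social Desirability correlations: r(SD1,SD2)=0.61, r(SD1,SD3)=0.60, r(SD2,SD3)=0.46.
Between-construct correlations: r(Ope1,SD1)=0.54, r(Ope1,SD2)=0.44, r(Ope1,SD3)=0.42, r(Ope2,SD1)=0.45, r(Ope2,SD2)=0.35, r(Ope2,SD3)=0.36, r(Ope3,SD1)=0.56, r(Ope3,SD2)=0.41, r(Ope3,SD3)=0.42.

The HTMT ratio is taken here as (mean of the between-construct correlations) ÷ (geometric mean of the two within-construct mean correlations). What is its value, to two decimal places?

Mean between = 3.95/9 = 0.4389.
Mean within-Ope = 2.05/3 = 0.6833; mean within-SD = 1.67/3 = 0.5567.
Geometric mean = √(0.6833 × 0.5567) = 0.6168.
HTMT = 0.4389 / 0.6168 = 0.71.

0.71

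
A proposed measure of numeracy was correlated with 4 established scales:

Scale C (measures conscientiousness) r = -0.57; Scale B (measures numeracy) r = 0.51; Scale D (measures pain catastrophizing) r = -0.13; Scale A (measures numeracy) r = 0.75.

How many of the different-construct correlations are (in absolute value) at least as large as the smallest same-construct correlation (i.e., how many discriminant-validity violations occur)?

1

Convergent (same construct = numeracy): Scale B, Scale A.
Smallest convergent = 0.51. Discriminant |r|: 0.57, 0.13; count ≥ 0.51 → 1.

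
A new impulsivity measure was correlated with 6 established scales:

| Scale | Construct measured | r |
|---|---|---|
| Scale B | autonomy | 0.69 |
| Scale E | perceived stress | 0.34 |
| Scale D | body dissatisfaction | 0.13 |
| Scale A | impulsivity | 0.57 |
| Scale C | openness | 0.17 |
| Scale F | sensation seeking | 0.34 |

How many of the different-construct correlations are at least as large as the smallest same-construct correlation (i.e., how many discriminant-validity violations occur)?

1

Convergent (same construct = impulsivity): Scale A.
Smallest convergent = 0.57. Discriminant values: 0.69, 0.34, 0.13, 0.17, 0.34; count ≥ 0.57 → 1.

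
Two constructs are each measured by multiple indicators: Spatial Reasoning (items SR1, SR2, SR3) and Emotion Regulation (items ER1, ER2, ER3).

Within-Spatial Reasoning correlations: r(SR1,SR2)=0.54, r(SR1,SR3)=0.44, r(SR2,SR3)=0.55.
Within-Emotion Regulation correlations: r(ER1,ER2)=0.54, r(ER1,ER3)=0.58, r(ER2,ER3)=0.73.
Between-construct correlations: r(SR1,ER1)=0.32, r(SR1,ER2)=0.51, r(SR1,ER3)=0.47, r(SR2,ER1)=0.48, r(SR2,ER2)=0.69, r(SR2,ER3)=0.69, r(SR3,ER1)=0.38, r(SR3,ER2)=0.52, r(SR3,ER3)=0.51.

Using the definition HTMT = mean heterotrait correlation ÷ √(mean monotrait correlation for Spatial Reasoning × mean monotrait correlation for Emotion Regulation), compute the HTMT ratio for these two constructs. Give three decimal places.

0.905

Between-construct mean = 4.57/9 = 0.5078.
Mean within-SR = 1.53/3 = 0.5100; mean within-ER = 1.85/3 = 0.6167.
Geometric mean = √(0.5100 × 0.6167) = 0.5608.
HTMT = 0.5078 / 0.5608 = 0.905.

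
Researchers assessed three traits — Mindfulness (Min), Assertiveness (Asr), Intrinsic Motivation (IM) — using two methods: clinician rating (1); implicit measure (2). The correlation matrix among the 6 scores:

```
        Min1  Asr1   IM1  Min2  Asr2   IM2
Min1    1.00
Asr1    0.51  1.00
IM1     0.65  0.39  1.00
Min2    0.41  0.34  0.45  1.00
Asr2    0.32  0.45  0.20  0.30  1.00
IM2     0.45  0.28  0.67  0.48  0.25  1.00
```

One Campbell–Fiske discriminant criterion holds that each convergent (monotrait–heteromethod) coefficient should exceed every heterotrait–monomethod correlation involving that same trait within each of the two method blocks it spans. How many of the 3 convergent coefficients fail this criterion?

2

Each convergent coefficient versus the relevant comparison correlations:
Min (methods 1·2): 0.41 vs {0.51, 0.30, 0.65, 0.48} → fail.
Asr (methods 1·2): 0.45 vs {0.51, 0.30, 0.39, 0.25} → fail.
IM (methods 1·2): 0.67 vs {0.65, 0.48, 0.39, 0.25} → pass.
2 of 3 fail.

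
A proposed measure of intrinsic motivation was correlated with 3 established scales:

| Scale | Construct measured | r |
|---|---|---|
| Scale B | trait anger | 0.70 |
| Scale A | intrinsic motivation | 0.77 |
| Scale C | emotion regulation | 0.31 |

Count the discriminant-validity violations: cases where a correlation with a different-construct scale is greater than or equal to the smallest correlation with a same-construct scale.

0

Convergent (same construct = intrinsic motivation): Scale A.
Smallest convergent = 0.77. Discriminant values: 0.70, 0.31; count ≥ 0.77 → 0.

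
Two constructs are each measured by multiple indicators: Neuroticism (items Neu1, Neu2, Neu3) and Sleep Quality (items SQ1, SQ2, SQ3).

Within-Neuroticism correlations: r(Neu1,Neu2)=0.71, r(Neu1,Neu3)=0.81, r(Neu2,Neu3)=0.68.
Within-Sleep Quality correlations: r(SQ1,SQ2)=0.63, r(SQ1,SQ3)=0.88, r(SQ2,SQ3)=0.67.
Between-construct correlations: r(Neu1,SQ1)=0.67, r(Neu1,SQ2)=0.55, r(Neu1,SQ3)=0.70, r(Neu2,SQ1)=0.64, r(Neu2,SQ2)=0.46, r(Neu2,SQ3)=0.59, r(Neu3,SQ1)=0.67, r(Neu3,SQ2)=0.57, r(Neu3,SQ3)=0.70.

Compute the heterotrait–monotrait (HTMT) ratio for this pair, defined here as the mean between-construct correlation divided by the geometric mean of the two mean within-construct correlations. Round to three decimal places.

0.845

Between-construct mean = 5.55/9 = 0.6167.
Mean within-Neu = 2.20/3 = 0.7333; mean within-SQ = 2.18/3 = 0.7267.
Geometric mean = √(0.7333 × 0.7267) = 0.7300.
HTMT = 0.6167 / 0.7300 = 0.845.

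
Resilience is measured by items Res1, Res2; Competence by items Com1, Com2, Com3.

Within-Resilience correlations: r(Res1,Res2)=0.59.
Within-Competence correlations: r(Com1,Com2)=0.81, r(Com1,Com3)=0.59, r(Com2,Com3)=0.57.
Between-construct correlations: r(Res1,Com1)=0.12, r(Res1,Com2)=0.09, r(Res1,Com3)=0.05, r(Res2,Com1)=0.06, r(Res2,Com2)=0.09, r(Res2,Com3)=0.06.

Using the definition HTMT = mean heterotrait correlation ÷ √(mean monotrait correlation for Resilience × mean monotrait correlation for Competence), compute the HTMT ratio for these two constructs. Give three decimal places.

Between-construct mean = 0.47/6 = 0.0783.
Mean within-Res = 0.59/1 = 0.5900; mean within-Com = 1.97/3 = 0.6567.
Geometric mean = √(0.5900 × 0.6567) = 0.6225.
HTMT = 0.0783 / 0.6225 = 0.126.

0.126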